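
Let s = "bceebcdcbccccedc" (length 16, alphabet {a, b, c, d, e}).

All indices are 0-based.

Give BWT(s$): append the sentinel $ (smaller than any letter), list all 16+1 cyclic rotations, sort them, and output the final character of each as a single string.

rank  rotation           last
    0  $bceebcdcbccccedc  c
    1  bccccedc$bceebcdc  c
    2  bcdcbccccedc$bcee  e
    3  bceebcdcbccccedc$  $
    4  c$bceebcdcbcccced  d
    5  cbccccedc$bceebcd  d
    6  ccccedc$bceebcdcb  b
    7  cccedc$bceebcdcbc  c
    8  ccedc$bceebcdcbcc  c
    9  cdcbccccedc$bceeb  b
   10  cedc$bceebcdcbccc  c
   11  ceebcdcbccccedc$b  b
   12  dc$bceebcdcbcccce  e
   13  dcbccccedc$bceebc  c
   14  ebcdcbccccedc$bce  e
   15  edc$bceebcdcbcccc  c
   16  eebcdcbccccedc$bc  c

cce$ddbccbcbececc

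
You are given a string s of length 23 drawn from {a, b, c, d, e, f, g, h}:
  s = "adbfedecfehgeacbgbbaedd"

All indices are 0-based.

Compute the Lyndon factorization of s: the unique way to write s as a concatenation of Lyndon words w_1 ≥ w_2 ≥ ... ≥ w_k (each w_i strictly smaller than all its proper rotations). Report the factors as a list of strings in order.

["adbfedecfehge", "acbgbbaedd"]

emit factor 1: 'adbfedecfehge' (i=0, period=13)
emit factor 2: 'acbgbbaedd' (i=13, period=10)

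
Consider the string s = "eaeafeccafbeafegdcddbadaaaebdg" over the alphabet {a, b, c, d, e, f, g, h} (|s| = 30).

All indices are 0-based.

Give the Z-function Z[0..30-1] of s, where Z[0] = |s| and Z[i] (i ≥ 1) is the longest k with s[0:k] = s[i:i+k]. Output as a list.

[30, 0, 2, 0, 0, 1, 0, 0, 0, 0, 0, 2, 0, 0, 1, 0, 0, 0, 0, 0, 0, 0, 0, 0, 0, 0, 1, 0, 0, 0]

Z[0]=30
i=1: fresh scan; Z[1]=0
i=2: fresh scan; Z[2]=2 grow→box=[2,4)
i=3: min(r-i=1, Z[1]=0)=0; Z[3]=0
i=4: fresh scan; Z[4]=0
i=5: fresh scan; Z[5]=1 grow→box=[5,6)
i=6: fresh scan; Z[6]=0
i=7: fresh scan; Z[7]=0
i=8: fresh scan; Z[8]=0
i=9: fresh scan; Z[9]=0
i=10: fresh scan; Z[10]=0
i=11: fresh scan; Z[11]=2 grow→box=[11,13)
i=12: min(r-i=1, Z[1]=0)=0; Z[12]=0
i=13: fresh scan; Z[13]=0
i=14: fresh scan; Z[14]=1 grow→box=[14,15)
i=15: fresh scan; Z[15]=0
i=16: fresh scan; Z[16]=0
i=17: fresh scan; Z[17]=0
i=18: fresh scan; Z[18]=0
i=19: fresh scan; Z[19]=0
i=20: fresh scan; Z[20]=0
i=21: fresh scan; Z[21]=0
i=22: fresh scan; Z[22]=0
i=23: fresh scan; Z[23]=0
i=24: fresh scan; Z[24]=0
i=25: fresh scan; Z[25]=0
i=26: fresh scan; Z[26]=1 grow→box=[26,27)
i=27: fresh scan; Z[27]=0
i=28: fresh scan; Z[28]=0
i=29: fresh scan; Z[29]=0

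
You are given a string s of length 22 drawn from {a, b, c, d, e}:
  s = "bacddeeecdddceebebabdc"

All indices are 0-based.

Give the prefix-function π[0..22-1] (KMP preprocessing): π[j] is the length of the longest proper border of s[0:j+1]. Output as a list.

π[0] = 0
j=1 s[j]='a': π[1]=0 (border '')
j=2 s[j]='c': π[2]=0 (border '')
j=3 s[j]='d': π[3]=0 (border '')
j=4 s[j]='d': π[4]=0 (border '')
j=5 s[j]='e': π[5]=0 (border '')
j=6 s[j]='e': π[6]=0 (border '')
j=7 s[j]='e': π[7]=0 (border '')
j=8 s[j]='c': π[8]=0 (border '')
j=9 s[j]='d': π[9]=0 (border '')
j=10 s[j]='d': π[10]=0 (border '')
j=11 s[j]='d': π[11]=0 (border '')
j=12 s[j]='c': π[12]=0 (border '')
j=13 s[j]='e': π[13]=0 (border '')
j=14 s[j]='e': π[14]=0 (border '')
j=15 s[j]='b': π[15]=1 (border 'b')
j=16 s[j]='e': k: 1→0; π[16]=0 (border '')
j=17 s[j]='b': π[17]=1 (border 'b')
j=18 s[j]='a': π[18]=2 (border 'ba')
j=19 s[j]='b': k: 2→0; π[19]=1 (border 'b')
j=20 s[j]='d': k: 1→0; π[20]=0 (border '')
j=21 s[j]='c': π[21]=0 (border '')

[0, 0, 0, 0, 0, 0, 0, 0, 0, 0, 0, 0, 0, 0, 0, 1, 0, 1, 2, 1, 0, 0]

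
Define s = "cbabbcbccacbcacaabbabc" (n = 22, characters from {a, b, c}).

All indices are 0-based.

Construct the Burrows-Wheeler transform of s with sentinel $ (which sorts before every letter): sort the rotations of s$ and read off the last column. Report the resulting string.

rank  rotation                 last
    0  $cbabbcbccacbcacaabbabc  c
    1  aabbabc$cbabbcbccacbcac  c
    2  abbabc$cbabbcbccacbcaca  a
    3  abbcbccacbcacaabbabc$cb  b
    4  abc$cbabbcbccacbcacaabb  b
    5  acaabbabc$cbabbcbccacbc  c
    6  acbcacaabbabc$cbabbcbcc  c
    7  babbcbccacbcacaabbabc$c  c
    8  babc$cbabbcbccacbcacaab  b
    9  bbabc$cbabbcbccacbcacaa  a
   10  bbcbccacbcacaabbabc$cba  a
   11  bc$cbabbcbccacbcacaabba  a
   12  bcacaabbabc$cbabbcbccac  c
   13  bcbccacbcacaabbabc$cbab  b
   14  bccacbcacaabbabc$cbabbc  c
   15  c$cbabbcbccacbcacaabbab  b
   16  caabbabc$cbabbcbccacbca  a
   17  cacaabbabc$cbabbcbccacb  b
   18  cacbcacaabbabc$cbabbcbc  c
   19  cbabbcbccacbcacaabbabc$  $
   20  cbcacaabbabc$cbabbcbcca  a
   21  cbccacbcacaabbabc$cbabb  b
   22  ccacbcacaabbabc$cbabbcb  b

ccabbcccbaaacbcbabc$abb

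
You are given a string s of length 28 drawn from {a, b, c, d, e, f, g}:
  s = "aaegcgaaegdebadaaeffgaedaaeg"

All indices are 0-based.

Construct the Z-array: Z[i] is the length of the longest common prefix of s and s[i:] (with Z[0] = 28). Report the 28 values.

Z[0]=28
i=1: outside box; Z[1]=1 scan→box=[1,2)
i=2: outside box; Z[2]=0
i=3: outside box; Z[3]=0
i=4: outside box; Z[4]=0
i=5: outside box; Z[5]=0
i=6: outside box; Z[6]=4 scan→box=[6,10)
i=7: min(r-i=3, Z[1]=1)=1; Z[7]=1
i=8: min(r-i=2, Z[2]=0)=0; Z[8]=0
i=9: min(r-i=1, Z[3]=0)=0; Z[9]=0
i=10: outside box; Z[10]=0
i=11: outside box; Z[11]=0
i=12: outside box; Z[12]=0
i=13: outside box; Z[13]=1 scan→box=[13,14)
i=14: outside box; Z[14]=0
i=15: outside box; Z[15]=3 scan→box=[15,18)
i=16: min(r-i=2, Z[1]=1)=1; Z[16]=1
i=17: min(r-i=1, Z[2]=0)=0; Z[17]=0
i=18: outside box; Z[18]=0
i=19: outside box; Z[19]=0
i=20: outside box; Z[20]=0
i=21: outside box; Z[21]=1 scan→box=[21,22)
i=22: outside box; Z[22]=0
i=23: outside box; Z[23]=0
i=24: outside box; Z[24]=4 scan→box=[24,28)
i=25: min(r-i=3, Z[1]=1)=1; Z[25]=1
i=26: min(r-i=2, Z[2]=0)=0; Z[26]=0
i=27: min(r-i=1, Z[3]=0)=0; Z[27]=0

[28, 1, 0, 0, 0, 0, 4, 1, 0, 0, 0, 0, 0, 1, 0, 3, 1, 0, 0, 0, 0, 1, 0, 0, 4, 1, 0, 0]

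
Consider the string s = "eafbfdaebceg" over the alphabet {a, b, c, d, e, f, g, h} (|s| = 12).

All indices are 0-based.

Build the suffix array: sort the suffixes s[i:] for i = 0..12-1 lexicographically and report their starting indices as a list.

sorted suffixes:
  #0 SA[0]=6  'aebceg'
  #1 SA[1]=1  'afbfdaebceg'
  #2 SA[2]=8  'bceg'
  #3 SA[3]=3  'bfdaebceg'
  #4 SA[4]=9  'ceg'
  #5 SA[5]=5  'daebceg'
  #6 SA[6]=0  'eafbfdaebceg'
  #7 SA[7]=7  'ebceg'
  #8 SA[8]=10  'eg'
  #9 SA[9]=2  'fbfdaebceg'
  #10 SA[10]=4  'fdaebceg'
  #11 SA[11]=11  'g'

[6, 1, 8, 3, 9, 5, 0, 7, 10, 2, 4, 11]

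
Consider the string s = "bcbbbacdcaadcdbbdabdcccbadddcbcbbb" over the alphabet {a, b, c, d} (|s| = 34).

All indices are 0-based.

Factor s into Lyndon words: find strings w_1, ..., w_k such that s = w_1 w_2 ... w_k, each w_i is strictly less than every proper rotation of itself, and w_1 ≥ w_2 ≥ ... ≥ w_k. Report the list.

["bc", "b", "b", "b", "acdc", "aadcdbbdabdcccbadddcbcbbb"]

emit factor 1: 'bc' (i=0, period=2)
emit factor 2: 'b' (i=2, period=1)
emit factor 3: 'b' (i=3, period=1)
emit factor 4: 'b' (i=4, period=1)
emit factor 5: 'acdc' (i=5, period=4)
emit factor 6: 'aadcdbbdabdcccbadddcbcbbb' (i=9, period=25)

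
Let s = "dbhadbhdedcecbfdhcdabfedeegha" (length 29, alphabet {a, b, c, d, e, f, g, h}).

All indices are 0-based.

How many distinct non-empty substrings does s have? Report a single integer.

407

rank | idx | suffix
   0 |  28 | a
   1 |  19 | abfedeegha
   2 |   3 | adbhdedcecbfdhcdabfedeegha
   3 |  13 | bfdhcdabfedeegha
   4 |  20 | bfedeegha
   5 |   1 | bhadbhdedcecbfdhcdabfedeegha
   6 |   5 | bhdedcecbfdhcdabfedeegha
   7 |  12 | cbfdhcdabfedeegha
   8 |  17 | cdabfedeegha
   9 |  10 | cecbfdhcdabfedeegha
  10 |  18 | dabfedeegha
  11 |   0 | dbhadbhdedcecbfdhcdabfedeegha
  12 |   4 | dbhdedcecbfdhcdabfedeegha
  13 |   9 | dcecbfdhcdabfedeegha
  14 |   7 | dedcecbfdhcdabfedeegha
  15 |  23 | deegha
  16 |  15 | dhcdabfedeegha
  17 |  11 | ecbfdhcdabfedeegha
  18 |   8 | edcecbfdhcdabfedeegha
  19 |  22 | edeegha
  20 |  24 | eegha
  21 |  25 | egha
  22 |  14 | fdhcdabfedeegha
  23 |  21 | fedeegha
  24 |  26 | gha
  25 |  27 | ha
  26 |   2 | hadbhdedcecbfdhcdabfedeegha
  27 |  16 | hcdabfedeegha
  28 |   6 | hdedcecbfdhcdabfedeegha

SA = [28, 19, 3, 13, 20, 1, 5, 12, 17, 10, 18, 0, 4, 9, 7, 23, 15, 11, 8, 22, 24, 25, 14, 21, 26, 27, 2, 16, 6]
i: (SA[i-1],SA[i]) lcp shared
  1: (28,19) 1 'a'
  2: (19,3) 1 'a'
  3: (3,13) 0 ''
  4: (13,20) 2 'bf'
  5: (20,1) 1 'b'
  6: (1,5) 2 'bh'
  7: (5,12) 0 ''
  8: (12,17) 1 'c'
  9: (17,10) 1 'c'
  10: (10,18) 0 ''
  11: (18,0) 1 'd'
  12: (0,4) 3 'dbh'
  13: (4,9) 1 'd'
  14: (9,7) 1 'd'
  15: (7,23) 2 'de'
  16: (23,15) 1 'd'
  17: (15,11) 0 ''
  18: (11,8) 1 'e'
  19: (8,22) 2 'ed'
  20: (22,24) 1 'e'
  21: (24,25) 1 'e'
  22: (25,14) 0 ''
  23: (14,21) 1 'f'
  24: (21,26) 0 ''
  25: (26,27) 0 ''
  26: (27,2) 2 'ha'
  27: (2,16) 1 'h'
  28: (16,6) 1 'h'

n(n+1)/2 = 29·30/2 = 435
Σ LCP = 0 + 1 + 1 + 0 + 2 + 1 + 2 + 0 + 1 + 1 + 0 + 1 + 3 + 1 + 1 + 2 + 1 + 0 + 1 + 2 + 1 + 1 + 0 + 1 + 0 + 0 + 2 + 1 + 1 = 28
distinct = 435 − 28 = 407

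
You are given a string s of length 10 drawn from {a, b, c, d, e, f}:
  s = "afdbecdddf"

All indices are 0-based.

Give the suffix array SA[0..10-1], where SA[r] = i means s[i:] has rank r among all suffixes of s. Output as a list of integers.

rank | idx | suffix
   0 |   0 | afdbecdddf
   1 |   3 | becdddf
   2 |   5 | cdddf
   3 |   2 | dbecdddf
   4 |   6 | dddf
   5 |   7 | ddf
   6 |   8 | df
   7 |   4 | ecdddf
   8 |   9 | f
   9 |   1 | fdbecdddf

[0, 3, 5, 2, 6, 7, 8, 4, 9, 1]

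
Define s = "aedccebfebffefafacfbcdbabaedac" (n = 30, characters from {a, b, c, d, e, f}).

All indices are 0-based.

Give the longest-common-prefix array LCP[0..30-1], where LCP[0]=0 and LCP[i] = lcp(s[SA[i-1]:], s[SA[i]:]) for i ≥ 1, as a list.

[0, 1, 2, 1, 3, 1, 0, 2, 1, 1, 2, 0, 1, 1, 1, 1, 0, 1, 1, 0, 3, 1, 2, 1, 0, 2, 1, 1, 2, 1]

sorted suffixes:
  #0 SA[0]=23  'abaedac'
  #1 SA[1]=28  'ac'
  #2 SA[2]=16  'acfbcdbabaedac'
  #3 SA[3]=25  'aedac'
  #4 SA[4]=0  'aedccebfebffefafacfbcdbabaedac'
  #5 SA[5]=14  'afacfbcdbabaedac'
  #6 SA[6]=22  'babaedac'
  #7 SA[7]=24  'baedac'
  #8 SA[8]=19  'bcdbabaedac'
  #9 SA[9]=6  'bfebffefafacfbcdbabaedac'
  #10 SA[10]=9  'bffefafacfbcdbabaedac'
  #11 SA[11]=29  'c'
  #12 SA[12]=3  'ccebfebffefafacfbcdbabaedac'
  #13 SA[13]=20  'cdbabaedac'
  #14 SA[14]=4  'cebfebffefafacfbcdbabaedac'
  #15 SA[15]=17  'cfbcdbabaedac'
  #16 SA[16]=27  'dac'
  #17 SA[17]=21  'dbabaedac'
  #18 SA[18]=2  'dccebfebffefafacfbcdbabaedac'
  #19 SA[19]=5  'ebfebffefafacfbcdbabaedac'
  #20 SA[20]=8  'ebffefafacfbcdbabaedac'
  #21 SA[21]=26  'edac'
  #22 SA[22]=1  'edccebfebffefafacfbcdbabaedac'
  #23 SA[23]=12  'efafacfbcdbabaedac'
  #24 SA[24]=15  'facfbcdbabaedac'
  #25 SA[25]=13  'fafacfbcdbabaedac'
  #26 SA[26]=18  'fbcdbabaedac'
  #27 SA[27]=7  'febffefafacfbcdbabaedac'
  #28 SA[28]=11  'fefafacfbcdbabaedac'
  #29 SA[29]=10  'ffefafacfbcdbabaedac'

SA = [23, 28, 16, 25, 0, 14, 22, 24, 19, 6, 9, 29, 3, 20, 4, 17, 27, 21, 2, 5, 8, 26, 1, 12, 15, 13, 18, 7, 11, 10]
i: (SA[i-1],SA[i]) lcp shared
  1: (23,28) 1 'a'
  2: (28,16) 2 'ac'
  3: (16,25) 1 'a'
  4: (25,0) 3 'aed'
  5: (0,14) 1 'a'
  6: (14,22) 0 ''
  7: (22,24) 2 'ba'
  8: (24,19) 1 'b'
  9: (19,6) 1 'b'
  10: (6,9) 2 'bf'
  11: (9,29) 0 ''
  12: (29,3) 1 'c'
  13: (3,20) 1 'c'
  14: (20,4) 1 'c'
  15: (4,17) 1 'c'
  16: (17,27) 0 ''
  17: (27,21) 1 'd'
  18: (21,2) 1 'd'
  19: (2,5) 0 ''
  20: (5,8) 3 'ebf'
  21: (8,26) 1 'e'
  22: (26,1) 2 'ed'
  23: (1,12) 1 'e'
  24: (12,15) 0 ''
  25: (15,13) 2 'fa'
  26: (13,18) 1 'f'
  27: (18,7) 1 'f'
  28: (7,11) 2 'fe'
  29: (11,10) 1 'f'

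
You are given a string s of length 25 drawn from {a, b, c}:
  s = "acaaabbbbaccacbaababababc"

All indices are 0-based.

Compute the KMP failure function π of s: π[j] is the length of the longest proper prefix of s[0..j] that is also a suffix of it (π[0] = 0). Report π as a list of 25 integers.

π[0] = 0
j=1 s[j]='c': π[1]=0 (border '')
j=2 s[j]='a': π[2]=1 (border 'a')
j=3 s[j]='a': k: 1→0; π[3]=1 (border 'a')
j=4 s[j]='a': k: 1→0; π[4]=1 (border 'a')
j=5 s[j]='b': k: 1→0; π[5]=0 (border '')
j=6 s[j]='b': π[6]=0 (border '')
j=7 s[j]='b': π[7]=0 (border '')
j=8 s[j]='b': π[8]=0 (border '')
j=9 s[j]='a': π[9]=1 (border 'a')
j=10 s[j]='c': π[10]=2 (border 'ac')
j=11 s[j]='c': k: 2→0; π[11]=0 (border '')
j=12 s[j]='a': π[12]=1 (border 'a')
j=13 s[j]='c': π[13]=2 (border 'ac')
j=14 s[j]='b': k: 2→0; π[14]=0 (border '')
j=15 s[j]='a': π[15]=1 (border 'a')
j=16 s[j]='a': k: 1→0; π[16]=1 (border 'a')
j=17 s[j]='b': k: 1→0; π[17]=0 (border '')
j=18 s[j]='a': π[18]=1 (border 'a')
j=19 s[j]='b': k: 1→0; π[19]=0 (border '')
j=20 s[j]='a': π[20]=1 (border 'a')
j=21 s[j]='b': k: 1→0; π[21]=0 (border '')
j=22 s[j]='a': π[22]=1 (border 'a')
j=23 s[j]='b': k: 1→0; π[23]=0 (border '')
j=24 s[j]='c': π[24]=0 (border '')

[0, 0, 1, 1, 1, 0, 0, 0, 0, 1, 2, 0, 1, 2, 0, 1, 1, 0, 1, 0, 1, 0, 1, 0, 0]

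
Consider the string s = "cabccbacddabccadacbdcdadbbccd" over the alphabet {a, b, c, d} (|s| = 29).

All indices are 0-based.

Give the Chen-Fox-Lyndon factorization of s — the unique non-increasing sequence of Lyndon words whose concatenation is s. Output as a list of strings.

emit factor 1: 'c' (i=0, period=1)
emit factor 2: 'abccbacdd' (i=1, period=9)
emit factor 3: 'abccadacbdcdadbbccd' (i=10, period=19)

["c", "abccbacdd", "abccadacbdcdadbbccd"]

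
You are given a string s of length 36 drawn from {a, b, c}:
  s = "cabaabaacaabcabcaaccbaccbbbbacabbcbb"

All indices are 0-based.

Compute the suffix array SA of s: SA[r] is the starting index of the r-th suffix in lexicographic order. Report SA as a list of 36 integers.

[3, 9, 6, 16, 1, 4, 30, 13, 10, 7, 28, 17, 21, 35, 2, 5, 27, 20, 34, 26, 25, 24, 31, 14, 11, 32, 8, 15, 0, 29, 12, 19, 33, 23, 18, 22]

rank | idx | suffix
   0 |   3 | aabaacaabcabcaaccbaccbbbbacabbcbb
   1 |   9 | aabcabcaaccbaccbbbbacabbcbb
   2 |   6 | aacaabcabcaaccbaccbbbbacabbcbb
   3 |  16 | aaccbaccbbbbacabbcbb
   4 |   1 | abaabaacaabcabcaaccbaccbbbbacabbcbb
   5 |   4 | abaacaabcabcaaccbaccbbbbacabbcbb
   6 |  30 | abbcbb
   7 |  13 | abcaaccbaccbbbbacabbcbb
   8 |  10 | abcabcaaccbaccbbbbacabbcbb
   9 |   7 | acaabcabcaaccbaccbbbbacabbcbb
  10 |  28 | acabbcbb
  11 |  17 | accbaccbbbbacabbcbb
  12 |  21 | accbbbbacabbcbb
  13 |  35 | b
  14 |   2 | baabaacaabcabcaaccbaccbbbbacabbcbb
  15 |   5 | baacaabcabcaaccbaccbbbbacabbcbb
  16 |  27 | bacabbcbb
  17 |  20 | baccbbbbacabbcbb
  18 |  34 | bb
  19 |  26 | bbacabbcbb
  20 |  25 | bbbacabbcbb
  21 |  24 | bbbbacabbcbb
  22 |  31 | bbcbb
  23 |  14 | bcaaccbaccbbbbacabbcbb
  24 |  11 | bcabcaaccbaccbbbbacabbcbb
  25 |  32 | bcbb
  26 |   8 | caabcabcaaccbaccbbbbacabbcbb
  27 |  15 | caaccbaccbbbbacabbcbb
  28 |   0 | cabaabaacaabcabcaaccbaccbbbbacabbcbb
  29 |  29 | cabbcbb
  30 |  12 | cabcaaccbaccbbbbacabbcbb
  31 |  19 | cbaccbbbbacabbcbb
  32 |  33 | cbb
  33 |  23 | cbbbbacabbcbb
  34 |  18 | ccbaccbbbbacabbcbb
  35 |  22 | ccbbbbacabbcbb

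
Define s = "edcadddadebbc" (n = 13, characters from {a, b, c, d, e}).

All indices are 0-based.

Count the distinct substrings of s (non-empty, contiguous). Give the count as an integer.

rank | idx | suffix
   0 |   3 | adddadebbc
   1 |   7 | adebbc
   2 |  10 | bbc
   3 |  11 | bc
   4 |  12 | c
   5 |   2 | cadddadebbc
   6 |   6 | dadebbc
   7 |   1 | dcadddadebbc
   8 |   5 | ddadebbc
   9 |   4 | dddadebbc
  10 |   8 | debbc
  11 |   9 | ebbc
  12 |   0 | edcadddadebbc

SA = [3, 7, 10, 11, 12, 2, 6, 1, 5, 4, 8, 9, 0]
i: (SA[i-1],SA[i]) lcp shared
  1: (3,7) 2 'ad'
  2: (7,10) 0 ''
  3: (10,11) 1 'b'
  4: (11,12) 0 ''
  5: (12,2) 1 'c'
  6: (2,6) 0 ''
  7: (6,1) 1 'd'
  8: (1,5) 1 'd'
  9: (5,4) 2 'dd'
  10: (4,8) 1 'd'
  11: (8,9) 0 ''
  12: (9,0) 1 'e'

n(n+1)/2 = 13·14/2 = 91
Σ LCP = 0 + 2 + 0 + 1 + 0 + 1 + 0 + 1 + 1 + 2 + 1 + 0 + 1 = 10
distinct = 91 − 10 = 81

81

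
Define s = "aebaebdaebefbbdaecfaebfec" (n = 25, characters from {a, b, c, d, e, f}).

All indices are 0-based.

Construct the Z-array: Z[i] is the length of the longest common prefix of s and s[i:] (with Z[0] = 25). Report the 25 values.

[25, 0, 0, 3, 0, 0, 0, 3, 0, 0, 0, 0, 0, 0, 0, 2, 0, 0, 0, 3, 0, 0, 0, 0, 0]

Z[0]=25
i=1: i≥r, start 0; Z[1]=0
i=2: i≥r, start 0; Z[2]=0
i=3: i≥r, start 0; Z[3]=3 extend→box=[3,6)
i=4: min(r-i=2, Z[1]=0)=0; Z[4]=0
i=5: min(r-i=1, Z[2]=0)=0; Z[5]=0
i=6: i≥r, start 0; Z[6]=0
i=7: i≥r, start 0; Z[7]=3 extend→box=[7,10)
i=8: min(r-i=2, Z[1]=0)=0; Z[8]=0
i=9: min(r-i=1, Z[2]=0)=0; Z[9]=0
i=10: i≥r, start 0; Z[10]=0
i=11: i≥r, start 0; Z[11]=0
i=12: i≥r, start 0; Z[12]=0
i=13: i≥r, start 0; Z[13]=0
i=14: i≥r, start 0; Z[14]=0
i=15: i≥r, start 0; Z[15]=2 extend→box=[15,17)
i=16: min(r-i=1, Z[1]=0)=0; Z[16]=0
i=17: i≥r, start 0; Z[17]=0
i=18: i≥r, start 0; Z[18]=0
i=19: i≥r, start 0; Z[19]=3 extend→box=[19,22)
i=20: min(r-i=2, Z[1]=0)=0; Z[20]=0
i=21: min(r-i=1, Z[2]=0)=0; Z[21]=0
i=22: i≥r, start 0; Z[22]=0
i=23: i≥r, start 0; Z[23]=0
i=24: i≥r, start 0; Z[24]=0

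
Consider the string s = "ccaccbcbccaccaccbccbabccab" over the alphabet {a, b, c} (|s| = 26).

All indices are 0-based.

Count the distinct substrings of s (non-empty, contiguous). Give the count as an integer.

rank | idx | suffix
   0 |  24 | ab
   1 |  20 | abccab
   2 |  10 | accaccbccbabccab
   3 |   2 | accbcbccaccaccbccbabccab
   4 |  13 | accbccbabccab
   5 |  25 | b
   6 |  19 | babccab
   7 |   5 | bcbccaccaccbccbabccab
   8 |  21 | bccab
   9 |   7 | bccaccaccbccbabccab
  10 |  16 | bccbabccab
  11 |  23 | cab
  12 |   9 | caccaccbccbabccab
  13 |   1 | caccbcbccaccaccbccbabccab
  14 |  12 | caccbccbabccab
  15 |  18 | cbabccab
  16 |   4 | cbcbccaccaccbccbabccab
  17 |   6 | cbccaccaccbccbabccab
  18 |  15 | cbccbabccab
  19 |  22 | ccab
  20 |   8 | ccaccaccbccbabccab
  21 |   0 | ccaccbcbccaccaccbccbabccab
  22 |  11 | ccaccbccbabccab
  23 |  17 | ccbabccab
  24 |   3 | ccbcbccaccaccbccbabccab
  25 |  14 | ccbccbabccab

SA = [24, 20, 10, 2, 13, 25, 19, 5, 21, 7, 16, 23, 9, 1, 12, 18, 4, 6, 15, 22, 8, 0, 11, 17, 3, 14]
rank  pair      lcp
   1  s[24:],s[20:]  2  'ab'
   2  s[20:],s[10:]  1  'a'
   3  s[10:],s[2:]  3  'acc'
   4  s[2:],s[13:]  5  'accbc'
   5  s[13:],s[25:]  0  ''
   6  s[25:],s[19:]  1  'b'
   7  s[19:],s[5:]  1  'b'
   8  s[5:],s[21:]  2  'bc'
   9  s[21:],s[7:]  4  'bcca'
  10  s[7:],s[16:]  3  'bcc'
  11  s[16:],s[23:]  0  ''
  12  s[23:],s[9:]  2  'ca'
  13  s[9:],s[1:]  4  'cacc'
  14  s[1:],s[12:]  6  'caccbc'
  15  s[12:],s[18:]  1  'c'
  16  s[18:],s[4:]  2  'cb'
  17  s[4:],s[6:]  3  'cbc'
  18  s[6:],s[15:]  4  'cbcc'
  19  s[15:],s[22:]  1  'c'
  20  s[22:],s[8:]  3  'cca'
  21  s[8:],s[0:]  5  'ccacc'
  22  s[0:],s[11:]  7  'ccaccbc'
  23  s[11:],s[17:]  2  'cc'
  24  s[17:],s[3:]  3  'ccb'
  25  s[3:],s[14:]  4  'ccbc'

n(n+1)/2 = 26·27/2 = 351
Σ LCP = 0 + 2 + 1 + 3 + 5 + 0 + 1 + 1 + 2 + 4 + 3 + 0 + 2 + 4 + 6 + 1 + 2 + 3 + 4 + 1 + 3 + 5 + 7 + 2 + 3 + 4 = 69
distinct = 351 − 69 = 282

282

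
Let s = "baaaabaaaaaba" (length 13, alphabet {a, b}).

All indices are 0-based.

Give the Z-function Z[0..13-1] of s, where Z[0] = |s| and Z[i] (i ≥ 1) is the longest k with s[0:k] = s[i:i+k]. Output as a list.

Z[0]=13
i=1: i≥r, start 0; Z[1]=0
i=2: i≥r, start 0; Z[2]=0
i=3: i≥r, start 0; Z[3]=0
i=4: i≥r, start 0; Z[4]=0
i=5: i≥r, start 0; Z[5]=5 extend→box=[5,10)
i=6: min(r-i=4, Z[1]=0)=0; Z[6]=0
i=7: min(r-i=3, Z[2]=0)=0; Z[7]=0
i=8: min(r-i=2, Z[3]=0)=0; Z[8]=0
i=9: min(r-i=1, Z[4]=0)=0; Z[9]=0
i=10: i≥r, start 0; Z[10]=0
i=11: i≥r, start 0; Z[11]=2 extend→box=[11,13)
i=12: min(r-i=1, Z[1]=0)=0; Z[12]=0

[13, 0, 0, 0, 0, 5, 0, 0, 0, 0, 0, 2, 0]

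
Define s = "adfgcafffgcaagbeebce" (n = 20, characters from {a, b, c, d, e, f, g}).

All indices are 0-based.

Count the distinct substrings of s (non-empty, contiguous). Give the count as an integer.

sorted suffixes:
  #0 SA[0]=11  'aagbeebce'
  #1 SA[1]=0  'adfgcafffgcaagbeebce'
  #2 SA[2]=5  'afffgcaagbeebce'
  #3 SA[3]=12  'agbeebce'
  #4 SA[4]=17  'bce'
  #5 SA[5]=14  'beebce'
  #6 SA[6]=10  'caagbeebce'
  #7 SA[7]=4  'cafffgcaagbeebce'
  #8 SA[8]=18  'ce'
  #9 SA[9]=1  'dfgcafffgcaagbeebce'
  #10 SA[10]=19  'e'
  #11 SA[11]=16  'ebce'
  #12 SA[12]=15  'eebce'
  #13 SA[13]=6  'fffgcaagbeebce'
  #14 SA[14]=7  'ffgcaagbeebce'
  #15 SA[15]=8  'fgcaagbeebce'
  #16 SA[16]=2  'fgcafffgcaagbeebce'
  #17 SA[17]=13  'gbeebce'
  #18 SA[18]=9  'gcaagbeebce'
  #19 SA[19]=3  'gcafffgcaagbeebce'

SA = [11, 0, 5, 12, 17, 14, 10, 4, 18, 1, 19, 16, 15, 6, 7, 8, 2, 13, 9, 3]
i: (SA[i-1],SA[i]) lcp shared
  1: (11,0) 1 'a'
  2: (0,5) 1 'a'
  3: (5,12) 1 'a'
  4: (12,17) 0 ''
  5: (17,14) 1 'b'
  6: (14,10) 0 ''
  7: (10,4) 2 'ca'
  8: (4,18) 1 'c'
  9: (18,1) 0 ''
  10: (1,19) 0 ''
  11: (19,16) 1 'e'
  12: (16,15) 1 'e'
  13: (15,6) 0 ''
  14: (6,7) 2 'ff'
  15: (7,8) 1 'f'
  16: (8,2) 4 'fgca'
  17: (2,13) 0 ''
  18: (13,9) 1 'g'
  19: (9,3) 3 'gca'

n(n+1)/2 = 20·21/2 = 210
Σ LCP = 0 + 1 + 1 + 1 + 0 + 1 + 0 + 2 + 1 + 0 + 0 + 1 + 1 + 0 + 2 + 1 + 4 + 0 + 1 + 3 = 20
distinct = 210 − 20 = 190

190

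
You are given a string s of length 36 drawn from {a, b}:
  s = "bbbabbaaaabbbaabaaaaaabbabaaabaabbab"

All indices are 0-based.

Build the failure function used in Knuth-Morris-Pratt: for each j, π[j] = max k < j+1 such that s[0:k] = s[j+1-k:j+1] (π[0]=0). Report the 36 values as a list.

π[0] = 0
j=1 s[j]='b': π[1]=1 (border 'b')
j=2 s[j]='b': π[2]=2 (border 'bb')
j=3 s[j]='a': k: 2→1→0; π[3]=0 (border '')
j=4 s[j]='b': π[4]=1 (border 'b')
j=5 s[j]='b': π[5]=2 (border 'bb')
j=6 s[j]='a': k: 2→1→0; π[6]=0 (border '')
j=7 s[j]='a': π[7]=0 (border '')
j=8 s[j]='a': π[8]=0 (border '')
j=9 s[j]='a': π[9]=0 (border '')
j=10 s[j]='b': π[10]=1 (border 'b')
j=11 s[j]='b': π[11]=2 (border 'bb')
j=12 s[j]='b': π[12]=3 (border 'bbb')
j=13 s[j]='a': π[13]=4 (border 'bbba')
j=14 s[j]='a': k: 4→0; π[14]=0 (border '')
j=15 s[j]='b': π[15]=1 (border 'b')
j=16 s[j]='a': k: 1→0; π[16]=0 (border '')
j=17 s[j]='a': π[17]=0 (border '')
j=18 s[j]='a': π[18]=0 (border '')
j=19 s[j]='a': π[19]=0 (border '')
j=20 s[j]='a': π[20]=0 (border '')
j=21 s[j]='a': π[21]=0 (border '')
j=22 s[j]='b': π[22]=1 (border 'b')
j=23 s[j]='b': π[23]=2 (border 'bb')
j=24 s[j]='a': k: 2→1→0; π[24]=0 (border '')
j=25 s[j]='b': π[25]=1 (border 'b')
j=26 s[j]='a': k: 1→0; π[26]=0 (border '')
j=27 s[j]='a': π[27]=0 (border '')
j=28 s[j]='a': π[28]=0 (border '')
j=29 s[j]='b': π[29]=1 (border 'b')
j=30 s[j]='a': k: 1→0; π[30]=0 (border '')
j=31 s[j]='a': π[31]=0 (border '')
j=32 s[j]='b': π[32]=1 (border 'b')
j=33 s[j]='b': π[33]=2 (border 'bb')
j=34 s[j]='a': k: 2→1→0; π[34]=0 (border '')
j=35 s[j]='b': π[35]=1 (border 'b')

[0, 1, 2, 0, 1, 2, 0, 0, 0, 0, 1, 2, 3, 4, 0, 1, 0, 0, 0, 0, 0, 0, 1, 2, 0, 1, 0, 0, 0, 1, 0, 0, 1, 2, 0, 1]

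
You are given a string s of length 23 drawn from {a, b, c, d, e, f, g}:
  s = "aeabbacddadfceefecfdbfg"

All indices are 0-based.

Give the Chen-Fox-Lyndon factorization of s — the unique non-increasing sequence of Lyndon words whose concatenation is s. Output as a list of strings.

emit factor 1: 'ae' (i=0, period=2)
emit factor 2: 'abbacddadfceefecfdbfg' (i=2, period=21)

["ae", "abbacddadfceefecfdbfg"]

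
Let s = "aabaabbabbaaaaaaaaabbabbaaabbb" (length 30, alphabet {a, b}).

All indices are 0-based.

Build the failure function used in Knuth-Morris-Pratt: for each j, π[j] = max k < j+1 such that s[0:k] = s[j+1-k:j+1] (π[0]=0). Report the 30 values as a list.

[0, 1, 0, 1, 2, 3, 0, 1, 0, 0, 1, 2, 2, 2, 2, 2, 2, 2, 2, 3, 0, 1, 0, 0, 1, 2, 2, 3, 0, 0]

π[0] = 0
j=1 s[j]='a': π[1]=1 (border 'a')
j=2 s[j]='b': k: 1→0; π[2]=0 (border '')
j=3 s[j]='a': π[3]=1 (border 'a')
j=4 s[j]='a': π[4]=2 (border 'aa')
j=5 s[j]='b': π[5]=3 (border 'aab')
j=6 s[j]='b': k: 3→0; π[6]=0 (border '')
j=7 s[j]='a': π[7]=1 (border 'a')
j=8 s[j]='b': k: 1→0; π[8]=0 (border '')
j=9 s[j]='b': π[9]=0 (border '')
j=10 s[j]='a': π[10]=1 (border 'a')
j=11 s[j]='a': π[11]=2 (border 'aa')
j=12 s[j]='a': k: 2→1; π[12]=2 (border 'aa')
j=13 s[j]='a': k: 2→1; π[13]=2 (border 'aa')
j=14 s[j]='a': k: 2→1; π[14]=2 (border 'aa')
j=15 s[j]='a': k: 2→1; π[15]=2 (border 'aa')
j=16 s[j]='a': k: 2→1; π[16]=2 (border 'aa')
j=17 s[j]='a': k: 2→1; π[17]=2 (border 'aa')
j=18 s[j]='a': k: 2→1; π[18]=2 (border 'aa')
j=19 s[j]='b': π[19]=3 (border 'aab')
j=20 s[j]='b': k: 3→0; π[20]=0 (border '')
j=21 s[j]='a': π[21]=1 (border 'a')
j=22 s[j]='b': k: 1→0; π[22]=0 (border '')
j=23 s[j]='b': π[23]=0 (border '')
j=24 s[j]='a': π[24]=1 (border 'a')
j=25 s[j]='a': π[25]=2 (border 'aa')
j=26 s[j]='a': k: 2→1; π[26]=2 (border 'aa')
j=27 s[j]='b': π[27]=3 (border 'aab')
j=28 s[j]='b': k: 3→0; π[28]=0 (border '')
j=29 s[j]='b': π[29]=0 (border '')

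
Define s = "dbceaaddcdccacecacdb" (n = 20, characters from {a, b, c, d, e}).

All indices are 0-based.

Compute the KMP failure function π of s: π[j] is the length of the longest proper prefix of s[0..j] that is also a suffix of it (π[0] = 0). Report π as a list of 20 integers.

π[0] = 0
j=1 s[j]='b': π[1]=0 (border '')
j=2 s[j]='c': π[2]=0 (border '')
j=3 s[j]='e': π[3]=0 (border '')
j=4 s[j]='a': π[4]=0 (border '')
j=5 s[j]='a': π[5]=0 (border '')
j=6 s[j]='d': π[6]=1 (border 'd')
j=7 s[j]='d': k: 1→0; π[7]=1 (border 'd')
j=8 s[j]='c': k: 1→0; π[8]=0 (border '')
j=9 s[j]='d': π[9]=1 (border 'd')
j=10 s[j]='c': k: 1→0; π[10]=0 (border '')
j=11 s[j]='c': π[11]=0 (border '')
j=12 s[j]='a': π[12]=0 (border '')
j=13 s[j]='c': π[13]=0 (border '')
j=14 s[j]='e': π[14]=0 (border '')
j=15 s[j]='c': π[15]=0 (border '')
j=16 s[j]='a': π[16]=0 (border '')
j=17 s[j]='c': π[17]=0 (border '')
j=18 s[j]='d': π[18]=1 (border 'd')
j=19 s[j]='b': π[19]=2 (border 'db')

[0, 0, 0, 0, 0, 0, 1, 1, 0, 1, 0, 0, 0, 0, 0, 0, 0, 0, 1, 2]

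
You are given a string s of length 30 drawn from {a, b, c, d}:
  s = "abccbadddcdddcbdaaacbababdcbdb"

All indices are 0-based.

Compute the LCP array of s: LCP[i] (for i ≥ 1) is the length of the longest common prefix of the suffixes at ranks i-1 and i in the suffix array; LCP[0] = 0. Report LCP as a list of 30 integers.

sorted suffixes:
  #0 SA[0]=16  'aaacbababdcbdb'
  #1 SA[1]=17  'aacbababdcbdb'
  #2 SA[2]=21  'ababdcbdb'
  #3 SA[3]=0  'abccbadddcdddcbdaaacbababdcbdb'
  #4 SA[4]=23  'abdcbdb'
  #5 SA[5]=18  'acbababdcbdb'
  #6 SA[6]=5  'adddcdddcbdaaacbababdcbdb'
  #7 SA[7]=29  'b'
  #8 SA[8]=20  'bababdcbdb'
  #9 SA[9]=22  'babdcbdb'
  #10 SA[10]=4  'badddcdddcbdaaacbababdcbdb'
  #11 SA[11]=1  'bccbadddcdddcbdaaacbababdcbdb'
  #12 SA[12]=14  'bdaaacbababdcbdb'
  #13 SA[13]=27  'bdb'
  #14 SA[14]=24  'bdcbdb'
  #15 SA[15]=19  'cbababdcbdb'
  #16 SA[16]=3  'cbadddcdddcbdaaacbababdcbdb'
  #17 SA[17]=13  'cbdaaacbababdcbdb'
  #18 SA[18]=26  'cbdb'
  #19 SA[19]=2  'ccbadddcdddcbdaaacbababdcbdb'
  #20 SA[20]=9  'cdddcbdaaacbababdcbdb'
  #21 SA[21]=15  'daaacbababdcbdb'
  #22 SA[22]=28  'db'
  #23 SA[23]=12  'dcbdaaacbababdcbdb'
  #24 SA[24]=25  'dcbdb'
  #25 SA[25]=8  'dcdddcbdaaacbababdcbdb'
  #26 SA[26]=11  'ddcbdaaacbababdcbdb'
  #27 SA[27]=7  'ddcdddcbdaaacbababdcbdb'
  #28 SA[28]=10  'dddcbdaaacbababdcbdb'
  #29 SA[29]=6  'dddcdddcbdaaacbababdcbdb'

SA = [16, 17, 21, 0, 23, 18, 5, 29, 20, 22, 4, 1, 14, 27, 24, 19, 3, 13, 26, 2, 9, 15, 28, 12, 25, 8, 11, 7, 10, 6]
i: (SA[i-1],SA[i]) lcp shared
  1: (16,17) 2 'aa'
  2: (17,21) 1 'a'
  3: (21,0) 2 'ab'
  4: (0,23) 2 'ab'
  5: (23,18) 1 'a'
  6: (18,5) 1 'a'
  7: (5,29) 0 ''
  8: (29,20) 1 'b'
  9: (20,22) 3 'bab'
  10: (22,4) 2 'ba'
  11: (4,1) 1 'b'
  12: (1,14) 1 'b'
  13: (14,27) 2 'bd'
  14: (27,24) 2 'bd'
  15: (24,19) 0 ''
  16: (19,3) 3 'cba'
  17: (3,13) 2 'cb'
  18: (13,26) 3 'cbd'
  19: (26,2) 1 'c'
  20: (2,9) 1 'c'
  21: (9,15) 0 ''
  22: (15,28) 1 'd'
  23: (28,12) 1 'd'
  24: (12,25) 4 'dcbd'
  25: (25,8) 2 'dc'
  26: (8,11) 1 'd'
  27: (11,7) 3 'ddc'
  28: (7,10) 2 'dd'
  29: (10,6) 4 'dddc'

[0, 2, 1, 2, 2, 1, 1, 0, 1, 3, 2, 1, 1, 2, 2, 0, 3, 2, 3, 1, 1, 0, 1, 1, 4, 2, 1, 3, 2, 4]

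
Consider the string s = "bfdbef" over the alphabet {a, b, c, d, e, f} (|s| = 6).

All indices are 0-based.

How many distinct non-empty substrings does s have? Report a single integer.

19

sorted suffixes:
  #0 SA[0]=3  'bef'
  #1 SA[1]=0  'bfdbef'
  #2 SA[2]=2  'dbef'
  #3 SA[3]=4  'ef'
  #4 SA[4]=5  'f'
  #5 SA[5]=1  'fdbef'

SA = [3, 0, 2, 4, 5, 1]
rank  pair      lcp
   1  s[3:],s[0:]  1  'b'
   2  s[0:],s[2:]  0  ''
   3  s[2:],s[4:]  0  ''
   4  s[4:],s[5:]  0  ''
   5  s[5:],s[1:]  1  'f'

n(n+1)/2 = 6·7/2 = 21
Σ LCP = 0 + 1 + 0 + 0 + 0 + 1 = 2
distinct = 21 − 2 = 19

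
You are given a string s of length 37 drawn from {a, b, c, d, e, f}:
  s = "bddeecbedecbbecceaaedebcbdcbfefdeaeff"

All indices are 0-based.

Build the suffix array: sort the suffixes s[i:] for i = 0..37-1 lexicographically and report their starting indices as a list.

[17, 18, 33, 11, 22, 24, 0, 12, 6, 27, 10, 23, 5, 26, 14, 15, 25, 1, 31, 20, 8, 2, 16, 32, 21, 9, 4, 13, 19, 7, 3, 29, 34, 36, 30, 28, 35]

rank | idx | suffix
   0 |  17 | aaedebcbdcbfefdeaeff
   1 |  18 | aedebcbdcbfefdeaeff
   2 |  33 | aeff
   3 |  11 | bbecceaaedebcbdcbfefdeaeff
   4 |  22 | bcbdcbfefdeaeff
   5 |  24 | bdcbfefdeaeff
   6 |   0 | bddeecbedecbbecceaaedebcbdcbfefdeaeff
   7 |  12 | becceaaedebcbdcbfefdeaeff
   8 |   6 | bedecbbecceaaedebcbdcbfefdeaeff
   9 |  27 | bfefdeaeff
  10 |  10 | cbbecceaaedebcbdcbfefdeaeff
  11 |  23 | cbdcbfefdeaeff
  12 |   5 | cbedecbbecceaaedebcbdcbfefdeaeff
  13 |  26 | cbfefdeaeff
  14 |  14 | cceaaedebcbdcbfefdeaeff
  15 |  15 | ceaaedebcbdcbfefdeaeff
  16 |  25 | dcbfefdeaeff
  17 |   1 | ddeecbedecbbecceaaedebcbdcbfefdeaeff
  18 |  31 | deaeff
  19 |  20 | debcbdcbfefdeaeff
  20 |   8 | decbbecceaaedebcbdcbfefdeaeff
  21 |   2 | deecbedecbbecceaaedebcbdcbfefdeaeff
  22 |  16 | eaaedebcbdcbfefdeaeff
  23 |  32 | eaeff
  24 |  21 | ebcbdcbfefdeaeff
  25 |   9 | ecbbecceaaedebcbdcbfefdeaeff
  26 |   4 | ecbedecbbecceaaedebcbdcbfefdeaeff
  27 |  13 | ecceaaedebcbdcbfefdeaeff
  28 |  19 | edebcbdcbfefdeaeff
  29 |   7 | edecbbecceaaedebcbdcbfefdeaeff
  30 |   3 | eecbedecbbecceaaedebcbdcbfefdeaeff
  31 |  29 | efdeaeff
  32 |  34 | eff
  33 |  36 | f
  34 |  30 | fdeaeff
  35 |  28 | fefdeaeff
  36 |  35 | ff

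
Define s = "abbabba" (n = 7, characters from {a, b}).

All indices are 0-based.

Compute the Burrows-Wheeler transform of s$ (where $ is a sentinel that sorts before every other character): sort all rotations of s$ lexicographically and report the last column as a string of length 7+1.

abb$bbaa

rank  rotation  last
    0  $abbabba  a
    1  a$abbabb  b
    2  abba$abb  b
    3  abbabba$  $
    4  ba$abbab  b
    5  babba$ab  b
    6  bba$abba  a
    7  bbabba$a  a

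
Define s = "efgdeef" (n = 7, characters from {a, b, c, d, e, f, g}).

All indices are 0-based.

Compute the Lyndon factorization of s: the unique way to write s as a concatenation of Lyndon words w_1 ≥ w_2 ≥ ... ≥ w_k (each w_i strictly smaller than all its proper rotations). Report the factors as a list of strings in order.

["efg", "deef"]

emit factor 1: 'efg' (i=0, period=3)
emit factor 2: 'deef' (i=3, period=4)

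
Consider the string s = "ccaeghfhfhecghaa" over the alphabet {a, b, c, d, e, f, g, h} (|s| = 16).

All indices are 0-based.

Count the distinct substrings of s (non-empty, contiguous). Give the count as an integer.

122

rank | idx | suffix
   0 |  15 | a
   1 |  14 | aa
   2 |   2 | aeghfhfhecghaa
   3 |   1 | caeghfhfhecghaa
   4 |   0 | ccaeghfhfhecghaa
   5 |  11 | cghaa
   6 |  10 | ecghaa
   7 |   3 | eghfhfhecghaa
   8 |   8 | fhecghaa
   9 |   6 | fhfhecghaa
  10 |  12 | ghaa
  11 |   4 | ghfhfhecghaa
  12 |  13 | haa
  13 |   9 | hecghaa
  14 |   7 | hfhecghaa
  15 |   5 | hfhfhecghaa

SA = [15, 14, 2, 1, 0, 11, 10, 3, 8, 6, 12, 4, 13, 9, 7, 5]
i: (SA[i-1],SA[i]) lcp shared
  1: (15,14) 1 'a'
  2: (14,2) 1 'a'
  3: (2,1) 0 ''
  4: (1,0) 1 'c'
  5: (0,11) 1 'c'
  6: (11,10) 0 ''
  7: (10,3) 1 'e'
  8: (3,8) 0 ''
  9: (8,6) 2 'fh'
  10: (6,12) 0 ''
  11: (12,4) 2 'gh'
  12: (4,13) 0 ''
  13: (13,9) 1 'h'
  14: (9,7) 1 'h'
  15: (7,5) 3 'hfh'

n(n+1)/2 = 16·17/2 = 136
Σ LCP = 0 + 1 + 1 + 0 + 1 + 1 + 0 + 1 + 0 + 2 + 0 + 2 + 0 + 1 + 1 + 3 = 14
distinct = 136 − 14 = 122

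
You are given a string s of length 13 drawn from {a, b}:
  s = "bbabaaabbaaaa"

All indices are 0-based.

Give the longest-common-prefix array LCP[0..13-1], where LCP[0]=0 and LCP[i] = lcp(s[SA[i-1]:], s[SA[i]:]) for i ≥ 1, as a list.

rank | idx | suffix
   0 |  12 | a
   1 |  11 | aa
   2 |  10 | aaa
   3 |   9 | aaaa
   4 |   4 | aaabbaaaa
   5 |   5 | aabbaaaa
   6 |   2 | abaaabbaaaa
   7 |   6 | abbaaaa
   8 |   8 | baaaa
   9 |   3 | baaabbaaaa
  10 |   1 | babaaabbaaaa
  11 |   7 | bbaaaa
  12 |   0 | bbabaaabbaaaa

SA = [12, 11, 10, 9, 4, 5, 2, 6, 8, 3, 1, 7, 0]
i: (SA[i-1],SA[i]) lcp shared
  1: (12,11) 1 'a'
  2: (11,10) 2 'aa'
  3: (10,9) 3 'aaa'
  4: (9,4) 3 'aaa'
  5: (4,5) 2 'aa'
  6: (5,2) 1 'a'
  7: (2,6) 2 'ab'
  8: (6,8) 0 ''
  9: (8,3) 4 'baaa'
  10: (3,1) 2 'ba'
  11: (1,7) 1 'b'
  12: (7,0) 3 'bba'

[0, 1, 2, 3, 3, 2, 1, 2, 0, 4, 2, 1, 3]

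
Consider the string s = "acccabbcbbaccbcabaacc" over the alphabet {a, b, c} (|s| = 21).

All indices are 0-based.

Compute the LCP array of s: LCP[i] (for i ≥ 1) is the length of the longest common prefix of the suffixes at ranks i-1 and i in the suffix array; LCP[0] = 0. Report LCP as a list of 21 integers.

sorted suffixes:
  #0 SA[0]=17  'aacc'
  #1 SA[1]=15  'abaacc'
  #2 SA[2]=4  'abbcbbaccbcabaacc'
  #3 SA[3]=18  'acc'
  #4 SA[4]=10  'accbcabaacc'
  #5 SA[5]=0  'acccabbcbbaccbcabaacc'
  #6 SA[6]=16  'baacc'
  #7 SA[7]=9  'baccbcabaacc'
  #8 SA[8]=8  'bbaccbcabaacc'
  #9 SA[9]=5  'bbcbbaccbcabaacc'
  #10 SA[10]=13  'bcabaacc'
  #11 SA[11]=6  'bcbbaccbcabaacc'
  #12 SA[12]=20  'c'
  #13 SA[13]=14  'cabaacc'
  #14 SA[14]=3  'cabbcbbaccbcabaacc'
  #15 SA[15]=7  'cbbaccbcabaacc'
  #16 SA[16]=12  'cbcabaacc'
  #17 SA[17]=19  'cc'
  #18 SA[18]=2  'ccabbcbbaccbcabaacc'
  #19 SA[19]=11  'ccbcabaacc'
  #20 SA[20]=1  'cccabbcbbaccbcabaacc'

SA = [17, 15, 4, 18, 10, 0, 16, 9, 8, 5, 13, 6, 20, 14, 3, 7, 12, 19, 2, 11, 1]
[i] adj suffixes → lcp
  [1] 17/15 → 1 ('a')
  [2] 15/4 → 2 ('ab')
  [3] 4/18 → 1 ('a')
  [4] 18/10 → 3 ('acc')
  [5] 10/0 → 3 ('acc')
  [6] 0/16 → 0 ('')
  [7] 16/9 → 2 ('ba')
  [8] 9/8 → 1 ('b')
  [9] 8/5 → 2 ('bb')
  [10] 5/13 → 1 ('b')
  [11] 13/6 → 2 ('bc')
  [12] 6/20 → 0 ('')
  [13] 20/14 → 1 ('c')
  [14] 14/3 → 3 ('cab')
  [15] 3/7 → 1 ('c')
  [16] 7/12 → 2 ('cb')
  [17] 12/19 → 1 ('c')
  [18] 19/2 → 2 ('cc')
  [19] 2/11 → 2 ('cc')
  [20] 11/1 → 2 ('cc')

[0, 1, 2, 1, 3, 3, 0, 2, 1, 2, 1, 2, 0, 1, 3, 1, 2, 1, 2, 2, 2]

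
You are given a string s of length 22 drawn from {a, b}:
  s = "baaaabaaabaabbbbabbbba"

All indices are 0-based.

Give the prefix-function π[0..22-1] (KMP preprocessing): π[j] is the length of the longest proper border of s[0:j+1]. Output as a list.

π[0] = 0
j=1 s[j]='a': π[1]=0 (border '')
j=2 s[j]='a': π[2]=0 (border '')
j=3 s[j]='a': π[3]=0 (border '')
j=4 s[j]='a': π[4]=0 (border '')
j=5 s[j]='b': π[5]=1 (border 'b')
j=6 s[j]='a': π[6]=2 (border 'ba')
j=7 s[j]='a': π[7]=3 (border 'baa')
j=8 s[j]='a': π[8]=4 (border 'baaa')
j=9 s[j]='b': k: 4→0; π[9]=1 (border 'b')
j=10 s[j]='a': π[10]=2 (border 'ba')
j=11 s[j]='a': π[11]=3 (border 'baa')
j=12 s[j]='b': k: 3→0; π[12]=1 (border 'b')
j=13 s[j]='b': k: 1→0; π[13]=1 (border 'b')
j=14 s[j]='b': k: 1→0; π[14]=1 (border 'b')
j=15 s[j]='b': k: 1→0; π[15]=1 (border 'b')
j=16 s[j]='a': π[16]=2 (border 'ba')
j=17 s[j]='b': k: 2→0; π[17]=1 (border 'b')
j=18 s[j]='b': k: 1→0; π[18]=1 (border 'b')
j=19 s[j]='b': k: 1→0; π[19]=1 (border 'b')
j=20 s[j]='b': k: 1→0; π[20]=1 (border 'b')
j=21 s[j]='a': π[21]=2 (border 'ba')

[0, 0, 0, 0, 0, 1, 2, 3, 4, 1, 2, 3, 1, 1, 1, 1, 2, 1, 1, 1, 1, 2]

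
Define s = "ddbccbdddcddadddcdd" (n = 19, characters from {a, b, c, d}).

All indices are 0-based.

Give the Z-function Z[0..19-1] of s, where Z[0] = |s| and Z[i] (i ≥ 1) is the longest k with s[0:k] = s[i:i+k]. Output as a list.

[19, 1, 0, 0, 0, 0, 2, 2, 1, 0, 2, 1, 0, 2, 2, 1, 0, 2, 1]

Z[0]=19
i=1: fresh scan; Z[1]=1 grow→box=[1,2)
i=2: fresh scan; Z[2]=0
i=3: fresh scan; Z[3]=0
i=4: fresh scan; Z[4]=0
i=5: fresh scan; Z[5]=0
i=6: fresh scan; Z[6]=2 grow→box=[6,8)
i=7: min(r-i=1, Z[1]=1)=1; Z[7]=2 grow→box=[7,9)
i=8: min(r-i=1, Z[1]=1)=1; Z[8]=1
i=9: fresh scan; Z[9]=0
i=10: fresh scan; Z[10]=2 grow→box=[10,12)
i=11: min(r-i=1, Z[1]=1)=1; Z[11]=1
i=12: fresh scan; Z[12]=0
i=13: fresh scan; Z[13]=2 grow→box=[13,15)
i=14: min(r-i=1, Z[1]=1)=1; Z[14]=2 grow→box=[14,16)
i=15: min(r-i=1, Z[1]=1)=1; Z[15]=1
i=16: fresh scan; Z[16]=0
i=17: fresh scan; Z[17]=2 grow→box=[17,19)
i=18: min(r-i=1, Z[1]=1)=1; Z[18]=1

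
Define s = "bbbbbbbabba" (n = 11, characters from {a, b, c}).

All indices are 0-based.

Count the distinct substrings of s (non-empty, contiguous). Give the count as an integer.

rank→(start, suffix):
  0 → (10, 'a')
  1 → (7, 'abba')
  2 → (9, 'ba')
  3 → (6, 'babba')
  4 → (8, 'bba')
  5 → (5, 'bbabba')
  6 → (4, 'bbbabba')
  7 → (3, 'bbbbabba')
  8 → (2, 'bbbbbabba')
  9 → (1, 'bbbbbbabba')
  10 → (0, 'bbbbbbbabba')

SA = [10, 7, 9, 6, 8, 5, 4, 3, 2, 1, 0]
[i] adj suffixes → lcp
  [1] 10/7 → 1 ('a')
  [2] 7/9 → 0 ('')
  [3] 9/6 → 2 ('ba')
  [4] 6/8 → 1 ('b')
  [5] 8/5 → 3 ('bba')
  [6] 5/4 → 2 ('bb')
  [7] 4/3 → 3 ('bbb')
  [8] 3/2 → 4 ('bbbb')
  [9] 2/1 → 5 ('bbbbb')
  [10] 1/0 → 6 ('bbbbbb')

n(n+1)/2 = 11·12/2 = 66
Σ LCP = 0 + 1 + 0 + 2 + 1 + 3 + 2 + 3 + 4 + 5 + 6 = 27
distinct = 66 − 27 = 39

39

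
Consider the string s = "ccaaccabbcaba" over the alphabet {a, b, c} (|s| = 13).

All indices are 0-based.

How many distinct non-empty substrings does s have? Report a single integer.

rank | idx | suffix
   0 |  12 | a
   1 |   2 | aaccabbcaba
   2 |  10 | aba
   3 |   6 | abbcaba
   4 |   3 | accabbcaba
   5 |  11 | ba
   6 |   7 | bbcaba
   7 |   8 | bcaba
   8 |   1 | caaccabbcaba
   9 |   9 | caba
  10 |   5 | cabbcaba
  11 |   0 | ccaaccabbcaba
  12 |   4 | ccabbcaba

SA = [12, 2, 10, 6, 3, 11, 7, 8, 1, 9, 5, 0, 4]
[i] adj suffixes → lcp
  [1] 12/2 → 1 ('a')
  [2] 2/10 → 1 ('a')
  [3] 10/6 → 2 ('ab')
  [4] 6/3 → 1 ('a')
  [5] 3/11 → 0 ('')
  [6] 11/7 → 1 ('b')
  [7] 7/8 → 1 ('b')
  [8] 8/1 → 0 ('')
  [9] 1/9 → 2 ('ca')
  [10] 9/5 → 3 ('cab')
  [11] 5/0 → 1 ('c')
  [12] 0/4 → 3 ('cca')

n(n+1)/2 = 13·14/2 = 91
Σ LCP = 0 + 1 + 1 + 2 + 1 + 0 + 1 + 1 + 0 + 2 + 3 + 1 + 3 = 16
distinct = 91 − 16 = 75

75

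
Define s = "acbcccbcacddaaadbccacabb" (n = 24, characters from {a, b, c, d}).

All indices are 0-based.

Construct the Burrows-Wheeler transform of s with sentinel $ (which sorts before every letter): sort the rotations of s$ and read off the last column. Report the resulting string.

rank  rotation                   last
    0  $acbcccbcacddaaadbccacabb  b
    1  aaadbccacabb$acbcccbcacdd  d
    2  aadbccacabb$acbcccbcacdda  a
    3  abb$acbcccbcacddaaadbccac  c
    4  acabb$acbcccbcacddaaadbcc  c
    5  acbcccbcacddaaadbccacabb$  $
    6  acddaaadbccacabb$acbcccbc  c
    7  adbccacabb$acbcccbcacddaa  a
    8  b$acbcccbcacddaaadbccacab  b
    9  bb$acbcccbcacddaaadbccaca  a
   10  bcacddaaadbccacabb$acbccc  c
   11  bccacabb$acbcccbcacddaaad  d
   12  bcccbcacddaaadbccacabb$ac  c
   13  cabb$acbcccbcacddaaadbcca  a
   14  cacabb$acbcccbcacddaaadbc  c
   15  cacddaaadbccacabb$acbcccb  b
   16  cbcacddaaadbccacabb$acbcc  c
   17  cbcccbcacddaaadbccacabb$a  a
   18  ccacabb$acbcccbcacddaaadb  b
   19  ccbcacddaaadbccacabb$acbc  c
   20  cccbcacddaaadbccacabb$acb  b
   21  cddaaadbccacabb$acbcccbca  a
   22  daaadbccacabb$acbcccbcacd  d
   23  dbccacabb$acbcccbcacddaaa  a
   24  ddaaadbccacabb$acbcccbcac  c

bdacc$cabacdcacbcabcbadac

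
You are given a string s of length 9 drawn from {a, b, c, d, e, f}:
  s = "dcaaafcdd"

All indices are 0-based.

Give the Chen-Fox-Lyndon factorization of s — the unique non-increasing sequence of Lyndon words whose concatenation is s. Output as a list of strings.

emit factor 1: 'd' (i=0, period=1)
emit factor 2: 'c' (i=1, period=1)
emit factor 3: 'aaafcdd' (i=2, period=7)

["d", "c", "aaafcdd"]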